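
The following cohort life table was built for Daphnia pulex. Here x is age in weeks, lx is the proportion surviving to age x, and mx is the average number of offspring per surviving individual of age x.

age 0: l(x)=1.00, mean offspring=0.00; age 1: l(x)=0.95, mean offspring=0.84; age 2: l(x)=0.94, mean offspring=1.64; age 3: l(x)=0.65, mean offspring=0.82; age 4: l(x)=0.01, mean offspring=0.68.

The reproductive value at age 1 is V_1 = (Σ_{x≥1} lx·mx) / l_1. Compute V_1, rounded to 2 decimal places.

3.03

lx·mx for x ≥ 1: 0.798, 1.5416, 0.533, 0.0068 → sum = 2.8794
V_1 = 2.8794 / l_1 = 2.8794 / 0.95 = 3.030947… → 3.03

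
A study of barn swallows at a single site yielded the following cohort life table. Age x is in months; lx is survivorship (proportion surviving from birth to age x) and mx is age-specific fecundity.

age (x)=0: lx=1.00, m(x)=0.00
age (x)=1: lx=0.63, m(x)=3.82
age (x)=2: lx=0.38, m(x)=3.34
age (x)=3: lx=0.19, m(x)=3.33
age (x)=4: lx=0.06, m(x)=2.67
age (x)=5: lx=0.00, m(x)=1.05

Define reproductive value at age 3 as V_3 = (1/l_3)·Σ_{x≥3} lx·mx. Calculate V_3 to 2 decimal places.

lx·mx for x ≥ 3: 0.6327, 0.1602, 0 → sum = 0.7929
V_3 = 0.7929 / l_3 = 0.7929 / 0.19 = 4.173158… → 4.17

4.17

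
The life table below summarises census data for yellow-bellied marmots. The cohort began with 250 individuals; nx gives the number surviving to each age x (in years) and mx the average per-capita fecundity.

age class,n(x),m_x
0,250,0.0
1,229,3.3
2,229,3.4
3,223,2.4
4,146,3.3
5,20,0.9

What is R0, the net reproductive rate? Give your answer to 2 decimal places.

10.28

lx = nx/n0 = nx/250: 1, 0.916, 0.916, 0.892, 0.584, 0.08
lx·mx by age: 0, 3.0228, 3.1144, 2.1408, 1.9272, 0.072
R0 = Σ lx·mx = 10.2772 → 10.28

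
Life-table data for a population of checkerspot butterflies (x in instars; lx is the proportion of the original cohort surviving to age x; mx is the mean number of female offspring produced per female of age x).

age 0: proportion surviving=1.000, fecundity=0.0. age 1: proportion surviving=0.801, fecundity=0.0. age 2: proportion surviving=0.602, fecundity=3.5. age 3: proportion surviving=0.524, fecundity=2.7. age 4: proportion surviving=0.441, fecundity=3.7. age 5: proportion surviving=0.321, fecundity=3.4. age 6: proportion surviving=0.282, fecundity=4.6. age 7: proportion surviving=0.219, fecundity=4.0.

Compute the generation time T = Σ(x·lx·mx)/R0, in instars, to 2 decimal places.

lx·mx: 0, 0, 2.107, 1.4148, 1.6317, 1.0914, 1.2972, 0.876 → R0 = 8.4181
x·lx·mx: 0, 0, 4.214, 4.2444, 6.5268, 5.457, 7.7832, 6.132 → Σ = 34.3574
T = 34.3574 / 8.4181 = 4.081372… → 4.08

4.08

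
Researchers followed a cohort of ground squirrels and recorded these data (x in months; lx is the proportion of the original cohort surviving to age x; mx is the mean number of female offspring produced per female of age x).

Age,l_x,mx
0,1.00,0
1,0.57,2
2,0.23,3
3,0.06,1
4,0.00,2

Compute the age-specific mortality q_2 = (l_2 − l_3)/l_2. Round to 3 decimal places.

0.739

q_2 = (l_2 − l_3) / l_2 = (0.23 − 0.06) / 0.23
     = 0.17 / 0.23 = 0.73913… → 0.739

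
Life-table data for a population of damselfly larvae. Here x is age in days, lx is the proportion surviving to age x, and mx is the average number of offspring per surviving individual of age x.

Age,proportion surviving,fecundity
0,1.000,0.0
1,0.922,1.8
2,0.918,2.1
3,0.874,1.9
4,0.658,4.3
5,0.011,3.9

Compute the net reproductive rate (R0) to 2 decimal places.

lx·mx by age: 0, 1.6596, 1.9278, 1.6606, 2.8294, 0.0429
R0 = Σ lx·mx = 8.1203 → 8.12

8.12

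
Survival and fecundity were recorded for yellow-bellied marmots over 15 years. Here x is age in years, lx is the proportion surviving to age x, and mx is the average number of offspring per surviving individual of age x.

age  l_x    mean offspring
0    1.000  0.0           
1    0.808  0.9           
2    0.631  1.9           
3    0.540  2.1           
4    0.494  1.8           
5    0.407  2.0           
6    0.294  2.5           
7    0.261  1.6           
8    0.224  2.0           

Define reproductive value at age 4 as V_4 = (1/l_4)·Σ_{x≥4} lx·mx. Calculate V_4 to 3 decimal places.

lx·mx for x ≥ 4: 0.8892, 0.814, 0.735, 0.4176, 0.448 → sum = 3.3038
V_4 = 3.3038 / l_4 = 3.3038 / 0.494 = 6.687854… → 6.688

6.688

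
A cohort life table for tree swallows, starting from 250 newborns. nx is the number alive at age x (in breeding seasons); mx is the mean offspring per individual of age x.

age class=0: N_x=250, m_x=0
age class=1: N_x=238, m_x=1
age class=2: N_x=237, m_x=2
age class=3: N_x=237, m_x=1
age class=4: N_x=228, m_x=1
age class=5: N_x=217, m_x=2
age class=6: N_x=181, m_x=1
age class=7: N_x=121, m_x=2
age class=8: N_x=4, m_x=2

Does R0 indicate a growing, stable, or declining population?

lx = nx/n0 = nx/250: 1, 0.952, 0.948, 0.948, 0.912, 0.868, 0.724, 0.484, 0.016
R0 = Σ lx·mx = 0 + 0.952 + 1.896 + 0.948 + 0.912 + 1.736 + 0.724 + 0.968 + 0.032 = 8.168
R0 > 1, so the population is growing.

growing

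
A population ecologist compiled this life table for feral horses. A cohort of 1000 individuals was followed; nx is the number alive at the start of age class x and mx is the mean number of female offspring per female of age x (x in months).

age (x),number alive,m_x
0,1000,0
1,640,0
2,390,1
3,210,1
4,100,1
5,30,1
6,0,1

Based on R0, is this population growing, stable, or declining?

declining

lx = nx/n0 = nx/1000: 1, 0.64, 0.39, 0.21, 0.1, 0.03, 0
R0 = Σ lx·mx = 0 + 0 + 0.39 + 0.21 + 0.1 + 0.03 + 0 = 0.73
R0 < 1, so the population is declining.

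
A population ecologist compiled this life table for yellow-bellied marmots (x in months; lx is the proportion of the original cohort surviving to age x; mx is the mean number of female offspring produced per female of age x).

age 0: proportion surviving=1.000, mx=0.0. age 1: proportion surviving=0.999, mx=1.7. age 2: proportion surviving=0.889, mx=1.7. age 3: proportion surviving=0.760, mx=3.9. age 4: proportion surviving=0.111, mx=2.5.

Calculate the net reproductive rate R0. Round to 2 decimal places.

lx·mx by age: 0, 1.6983, 1.5113, 2.964, 0.2775
R0 = Σ lx·mx = 6.4511 → 6.45

6.45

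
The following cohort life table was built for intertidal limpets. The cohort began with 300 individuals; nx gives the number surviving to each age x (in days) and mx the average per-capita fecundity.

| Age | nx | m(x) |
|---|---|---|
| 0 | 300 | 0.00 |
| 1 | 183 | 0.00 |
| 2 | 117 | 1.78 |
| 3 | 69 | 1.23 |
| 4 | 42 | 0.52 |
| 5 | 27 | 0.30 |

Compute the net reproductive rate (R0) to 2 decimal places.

lx = nx/n0 = nx/300: 1, 0.61, 0.39, 0.23, 0.14, 0.09
lx·mx by age: 0, 0, 0.6942, 0.2829, 0.0728, 0.027
R0 = Σ lx·mx = 1.0769 → 1.08

1.08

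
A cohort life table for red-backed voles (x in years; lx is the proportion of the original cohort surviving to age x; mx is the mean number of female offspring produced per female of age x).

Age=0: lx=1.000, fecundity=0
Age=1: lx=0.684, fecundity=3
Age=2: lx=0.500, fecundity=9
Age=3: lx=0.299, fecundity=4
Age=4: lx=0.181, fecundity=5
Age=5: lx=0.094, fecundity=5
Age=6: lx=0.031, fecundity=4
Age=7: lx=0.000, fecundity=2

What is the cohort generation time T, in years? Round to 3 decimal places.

2.309

lx·mx: 0, 2.052, 4.5, 1.196, 0.905, 0.47, 0.124, 0 → R0 = 9.247
x·lx·mx: 0, 2.052, 9, 3.588, 3.62, 2.35, 0.744, 0 → Σ = 21.354
T = 21.354 / 9.247 = 2.309289… → 2.309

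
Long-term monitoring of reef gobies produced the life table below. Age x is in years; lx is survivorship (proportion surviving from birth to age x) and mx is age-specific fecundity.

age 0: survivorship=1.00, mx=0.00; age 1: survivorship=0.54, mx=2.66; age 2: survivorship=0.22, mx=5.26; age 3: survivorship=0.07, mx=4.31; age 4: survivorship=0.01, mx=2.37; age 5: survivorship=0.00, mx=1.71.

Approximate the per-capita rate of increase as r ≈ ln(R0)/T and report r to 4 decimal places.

0.6582

R0 = Σ lx·mx = 0 + 1.4364 + 1.1572 + 0.3017 + 0.0237 + 0 = 2.919
Σ x·lx·mx = 4.7507; T = 4.7507/2.919 = 1.62751…
r ≈ ln(R0)/T = ln(2.919)/1.62751… = 0.658209… → 0.6582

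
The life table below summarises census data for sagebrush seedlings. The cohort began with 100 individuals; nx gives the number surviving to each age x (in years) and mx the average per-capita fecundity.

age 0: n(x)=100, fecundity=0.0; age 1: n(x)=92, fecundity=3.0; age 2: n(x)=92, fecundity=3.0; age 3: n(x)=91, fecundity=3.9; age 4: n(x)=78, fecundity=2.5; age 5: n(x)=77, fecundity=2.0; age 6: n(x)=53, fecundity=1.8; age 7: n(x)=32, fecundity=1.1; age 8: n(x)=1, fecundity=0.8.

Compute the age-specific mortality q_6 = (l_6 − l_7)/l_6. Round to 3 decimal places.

lx = nx/n0 = nx/100: 1, 0.92, 0.92, 0.91, 0.78, 0.77, 0.53, 0.32, 0.01
q_6 = (l_6 − l_7) / l_6 = (0.53 − 0.32) / 0.53
     = 0.21 / 0.53 = 0.396226… → 0.396

0.396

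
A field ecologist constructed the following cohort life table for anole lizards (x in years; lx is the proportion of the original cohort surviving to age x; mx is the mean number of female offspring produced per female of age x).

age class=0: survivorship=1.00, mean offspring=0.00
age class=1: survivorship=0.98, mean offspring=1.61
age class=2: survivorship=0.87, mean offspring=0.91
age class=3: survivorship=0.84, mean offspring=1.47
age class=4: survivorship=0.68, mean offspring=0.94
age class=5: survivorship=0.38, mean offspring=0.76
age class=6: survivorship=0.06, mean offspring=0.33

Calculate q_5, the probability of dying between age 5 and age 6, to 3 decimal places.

0.842

q_5 = (l_5 − l_6) / l_5 = (0.38 − 0.06) / 0.38
     = 0.32 / 0.38 = 0.842105… → 0.842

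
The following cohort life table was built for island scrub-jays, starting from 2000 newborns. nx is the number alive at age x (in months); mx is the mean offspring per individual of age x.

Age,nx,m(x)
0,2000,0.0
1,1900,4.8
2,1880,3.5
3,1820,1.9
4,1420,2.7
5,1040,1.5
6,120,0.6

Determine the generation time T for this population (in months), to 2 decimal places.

lx = nx/n0 = nx/2000: 1, 0.95, 0.94, 0.91, 0.71, 0.52, 0.06
lx·mx: 0, 4.56, 3.29, 1.729, 1.917, 0.78, 0.036 → R0 = 12.312
x·lx·mx: 0, 4.56, 6.58, 5.187, 7.668, 3.9, 0.216 → Σ = 28.111
T = 28.111 / 12.312 = 2.28322… → 2.28

2.28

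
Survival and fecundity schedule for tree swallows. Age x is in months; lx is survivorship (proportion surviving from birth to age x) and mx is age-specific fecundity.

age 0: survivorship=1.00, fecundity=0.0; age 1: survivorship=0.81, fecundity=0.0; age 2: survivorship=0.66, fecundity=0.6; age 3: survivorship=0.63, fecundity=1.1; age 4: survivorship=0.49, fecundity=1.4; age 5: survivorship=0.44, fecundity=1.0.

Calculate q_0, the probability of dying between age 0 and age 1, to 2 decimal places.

q_0 = (l_0 − l_1) / l_0 = (1 − 0.81) / 1
     = 0.19 / 1 = 0.19 → 0.19

0.19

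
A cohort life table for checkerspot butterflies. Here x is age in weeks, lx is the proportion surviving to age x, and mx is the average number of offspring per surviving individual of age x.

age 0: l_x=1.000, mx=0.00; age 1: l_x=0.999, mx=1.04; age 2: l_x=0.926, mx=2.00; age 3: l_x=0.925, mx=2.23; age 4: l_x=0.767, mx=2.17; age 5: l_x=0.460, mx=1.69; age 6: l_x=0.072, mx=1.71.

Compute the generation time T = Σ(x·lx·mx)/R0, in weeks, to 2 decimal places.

lx·mx: 0, 1.03896, 1.852, 2.06275, 1.66439, 0.7774, 0.12312 → R0 = 7.51862
x·lx·mx: 0, 1.03896, 3.704, 6.18825, 6.65756, 3.887, 0.73872 → Σ = 22.21449
T = 22.21449 / 7.51862 = 2.954597… → 2.95

2.95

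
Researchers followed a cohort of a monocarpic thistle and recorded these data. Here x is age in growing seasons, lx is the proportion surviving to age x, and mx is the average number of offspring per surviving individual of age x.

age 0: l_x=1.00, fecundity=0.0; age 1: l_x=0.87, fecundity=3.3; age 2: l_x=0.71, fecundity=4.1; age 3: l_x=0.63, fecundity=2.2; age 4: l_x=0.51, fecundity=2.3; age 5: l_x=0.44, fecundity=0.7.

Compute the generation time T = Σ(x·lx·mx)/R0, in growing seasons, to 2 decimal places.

lx·mx: 0, 2.871, 2.911, 1.386, 1.173, 0.308 → R0 = 8.649
x·lx·mx: 0, 2.871, 5.822, 4.158, 4.692, 1.54 → Σ = 19.083
T = 19.083 / 8.649 = 2.206382… → 2.21

2.21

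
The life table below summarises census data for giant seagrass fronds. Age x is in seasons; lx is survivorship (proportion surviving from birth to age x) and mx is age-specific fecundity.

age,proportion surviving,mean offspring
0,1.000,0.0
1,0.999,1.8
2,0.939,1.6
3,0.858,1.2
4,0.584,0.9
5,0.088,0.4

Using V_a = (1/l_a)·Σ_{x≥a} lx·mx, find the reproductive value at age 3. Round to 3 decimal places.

lx·mx for x ≥ 3: 1.0296, 0.5256, 0.0352 → sum = 1.5904
V_3 = 1.5904 / l_3 = 1.5904 / 0.858 = 1.853613… → 1.854

1.854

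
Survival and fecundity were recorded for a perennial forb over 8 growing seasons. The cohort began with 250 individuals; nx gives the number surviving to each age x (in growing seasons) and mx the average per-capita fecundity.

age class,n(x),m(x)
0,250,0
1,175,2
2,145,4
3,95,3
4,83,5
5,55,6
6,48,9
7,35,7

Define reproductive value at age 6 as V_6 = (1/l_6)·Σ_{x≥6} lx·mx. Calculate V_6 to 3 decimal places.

lx = nx/n0 = nx/250: 1, 0.7, 0.58, 0.38, 0.332, 0.22, 0.192, 0.14
lx·mx for x ≥ 6: 1.728, 0.98 → sum = 2.708
V_6 = 2.708 / l_6 = 2.708 / 0.192 = 14.104167… → 14.104

14.104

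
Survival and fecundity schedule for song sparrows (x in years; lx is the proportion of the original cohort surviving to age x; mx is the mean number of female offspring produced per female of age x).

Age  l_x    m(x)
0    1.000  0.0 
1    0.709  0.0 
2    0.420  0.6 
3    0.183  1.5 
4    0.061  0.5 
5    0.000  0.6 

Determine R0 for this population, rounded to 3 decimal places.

lx·mx by age: 0, 0, 0.252, 0.2745, 0.0305, 0
R0 = Σ lx·mx = 0.557 → 0.557

0.557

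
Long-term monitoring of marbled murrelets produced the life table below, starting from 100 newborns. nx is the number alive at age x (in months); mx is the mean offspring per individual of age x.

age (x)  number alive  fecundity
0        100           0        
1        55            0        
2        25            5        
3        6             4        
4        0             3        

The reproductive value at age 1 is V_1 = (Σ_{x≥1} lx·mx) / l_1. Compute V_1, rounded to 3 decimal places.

2.709

lx = nx/n0 = nx/100: 1, 0.55, 0.25, 0.06, 0
lx·mx for x ≥ 1: 0, 1.25, 0.24, 0 → sum = 1.49
V_1 = 1.49 / l_1 = 1.49 / 0.55 = 2.709091… → 2.709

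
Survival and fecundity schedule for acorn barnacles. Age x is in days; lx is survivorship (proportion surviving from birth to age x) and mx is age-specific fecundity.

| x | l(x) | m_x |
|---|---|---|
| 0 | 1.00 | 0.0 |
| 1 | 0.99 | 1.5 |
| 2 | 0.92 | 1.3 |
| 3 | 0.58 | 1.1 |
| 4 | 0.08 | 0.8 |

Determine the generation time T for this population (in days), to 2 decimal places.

lx·mx: 0, 1.485, 1.196, 0.638, 0.064 → R0 = 3.383
x·lx·mx: 0, 1.485, 2.392, 1.914, 0.256 → Σ = 6.047
T = 6.047 / 3.383 = 1.787467… → 1.79

1.79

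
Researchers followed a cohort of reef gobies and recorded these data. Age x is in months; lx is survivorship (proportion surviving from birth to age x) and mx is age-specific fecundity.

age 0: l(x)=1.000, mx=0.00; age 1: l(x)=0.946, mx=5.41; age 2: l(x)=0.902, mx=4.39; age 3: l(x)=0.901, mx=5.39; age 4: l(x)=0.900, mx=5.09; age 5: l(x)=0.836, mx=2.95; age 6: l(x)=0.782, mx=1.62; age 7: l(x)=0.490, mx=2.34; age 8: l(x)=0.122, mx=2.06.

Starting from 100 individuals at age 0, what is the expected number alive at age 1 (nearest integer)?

95

Expected survivors = N0 · l_1 = 100 × 0.946 = 94.6 → 95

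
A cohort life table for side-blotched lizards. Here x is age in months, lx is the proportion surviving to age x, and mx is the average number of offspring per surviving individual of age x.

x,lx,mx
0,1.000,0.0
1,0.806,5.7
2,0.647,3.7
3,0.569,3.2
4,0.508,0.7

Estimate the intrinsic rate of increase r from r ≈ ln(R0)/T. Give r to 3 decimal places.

R0 = Σ lx·mx = 0 + 4.5942 + 2.3939 + 1.8208 + 0.3556 = 9.1645
Σ x·lx·mx = 16.2668; T = 16.2668/9.1645 = 1.77498…
r ≈ ln(R0)/T = ln(9.1645)/1.77498… = 1.24809… → 1.248

1.248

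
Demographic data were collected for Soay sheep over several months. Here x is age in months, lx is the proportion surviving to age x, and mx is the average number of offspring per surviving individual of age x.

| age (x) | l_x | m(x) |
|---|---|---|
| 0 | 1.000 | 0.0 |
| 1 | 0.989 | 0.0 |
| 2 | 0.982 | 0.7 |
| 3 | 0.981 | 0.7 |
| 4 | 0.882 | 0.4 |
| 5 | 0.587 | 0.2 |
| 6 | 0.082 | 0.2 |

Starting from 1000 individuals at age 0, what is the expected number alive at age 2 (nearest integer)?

Expected survivors = N0 · l_2 = 1000 × 0.982 = 982 → 982

982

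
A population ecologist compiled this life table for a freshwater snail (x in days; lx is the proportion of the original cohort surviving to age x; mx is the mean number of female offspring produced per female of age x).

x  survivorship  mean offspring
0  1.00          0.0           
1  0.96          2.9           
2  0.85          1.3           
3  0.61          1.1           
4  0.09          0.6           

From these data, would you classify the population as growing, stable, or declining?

R0 = Σ lx·mx = 0 + 2.784 + 1.105 + 0.671 + 0.054 = 4.614
R0 > 1, so the population is growing.

growing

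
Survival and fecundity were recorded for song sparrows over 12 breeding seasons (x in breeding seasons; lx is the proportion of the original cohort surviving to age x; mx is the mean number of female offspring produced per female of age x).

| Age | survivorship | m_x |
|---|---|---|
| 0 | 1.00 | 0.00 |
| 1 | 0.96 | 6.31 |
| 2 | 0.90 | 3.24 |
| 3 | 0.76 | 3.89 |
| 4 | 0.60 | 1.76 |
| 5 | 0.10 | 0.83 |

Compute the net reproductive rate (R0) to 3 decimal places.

lx·mx by age: 0, 6.0576, 2.916, 2.9564, 1.056, 0.083
R0 = Σ lx·mx = 13.069 → 13.069

13.069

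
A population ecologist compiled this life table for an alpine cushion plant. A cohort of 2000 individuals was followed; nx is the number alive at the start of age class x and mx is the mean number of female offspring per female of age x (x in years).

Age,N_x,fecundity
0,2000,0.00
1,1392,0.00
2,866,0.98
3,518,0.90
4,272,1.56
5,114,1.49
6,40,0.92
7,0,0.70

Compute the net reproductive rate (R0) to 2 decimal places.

lx = nx/n0 = nx/2000: 1, 0.696, 0.433, 0.259, 0.136, 0.057, 0.02, 0
lx·mx by age: 0, 0, 0.42434, 0.2331, 0.21216, 0.08493, 0.0184, 0
R0 = Σ lx·mx = 0.97293 → 0.97

0.97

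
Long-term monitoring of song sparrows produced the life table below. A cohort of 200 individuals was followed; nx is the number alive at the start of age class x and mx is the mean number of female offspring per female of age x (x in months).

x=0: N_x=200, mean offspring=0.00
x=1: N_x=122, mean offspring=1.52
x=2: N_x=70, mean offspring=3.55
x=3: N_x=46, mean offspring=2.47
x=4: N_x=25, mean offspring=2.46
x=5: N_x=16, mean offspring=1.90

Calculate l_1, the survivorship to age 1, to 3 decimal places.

0.610

l_1 = n_1/n_0 = 122/200 = 0.61 → 0.610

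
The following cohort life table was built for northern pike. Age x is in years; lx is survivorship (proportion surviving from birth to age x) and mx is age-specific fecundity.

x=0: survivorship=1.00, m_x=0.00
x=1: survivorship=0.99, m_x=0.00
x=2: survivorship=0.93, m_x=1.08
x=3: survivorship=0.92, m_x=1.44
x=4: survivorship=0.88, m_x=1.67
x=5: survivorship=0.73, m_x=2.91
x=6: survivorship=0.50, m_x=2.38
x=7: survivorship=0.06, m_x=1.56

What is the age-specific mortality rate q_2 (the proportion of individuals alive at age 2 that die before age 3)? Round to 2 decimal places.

q_2 = (l_2 − l_3) / l_2 = (0.93 − 0.92) / 0.93
     = 0.01 / 0.93 = 0.010753… → 0.01

0.01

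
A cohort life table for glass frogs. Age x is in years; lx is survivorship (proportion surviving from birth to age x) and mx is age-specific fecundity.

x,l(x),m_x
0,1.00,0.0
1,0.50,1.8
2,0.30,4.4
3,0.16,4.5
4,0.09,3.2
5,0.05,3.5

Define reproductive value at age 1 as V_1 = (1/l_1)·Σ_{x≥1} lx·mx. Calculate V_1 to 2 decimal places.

lx·mx for x ≥ 1: 0.9, 1.32, 0.72, 0.288, 0.175 → sum = 3.403
V_1 = 3.403 / l_1 = 3.403 / 0.5 = 6.806 → 6.81

6.81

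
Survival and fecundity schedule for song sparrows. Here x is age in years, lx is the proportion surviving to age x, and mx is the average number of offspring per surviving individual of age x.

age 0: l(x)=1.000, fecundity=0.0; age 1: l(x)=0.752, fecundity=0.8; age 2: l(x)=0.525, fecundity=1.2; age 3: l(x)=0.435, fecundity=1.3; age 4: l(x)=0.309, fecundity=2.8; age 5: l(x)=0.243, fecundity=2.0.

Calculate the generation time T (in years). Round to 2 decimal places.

3.00

lx·mx: 0, 0.6016, 0.63, 0.5655, 0.8652, 0.486 → R0 = 3.1483
x·lx·mx: 0, 0.6016, 1.26, 1.6965, 3.4608, 2.43 → Σ = 9.4489
T = 9.4489 / 3.1483 = 3.001271… → 3.00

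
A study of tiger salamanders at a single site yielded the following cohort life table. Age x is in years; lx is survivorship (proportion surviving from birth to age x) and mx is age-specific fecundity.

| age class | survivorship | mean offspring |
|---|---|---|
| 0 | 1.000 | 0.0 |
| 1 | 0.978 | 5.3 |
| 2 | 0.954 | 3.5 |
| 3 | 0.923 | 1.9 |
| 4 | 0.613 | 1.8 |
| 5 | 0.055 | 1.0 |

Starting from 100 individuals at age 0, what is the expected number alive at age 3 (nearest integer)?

92

Expected survivors = N0 · l_3 = 100 × 0.923 = 92.3 → 92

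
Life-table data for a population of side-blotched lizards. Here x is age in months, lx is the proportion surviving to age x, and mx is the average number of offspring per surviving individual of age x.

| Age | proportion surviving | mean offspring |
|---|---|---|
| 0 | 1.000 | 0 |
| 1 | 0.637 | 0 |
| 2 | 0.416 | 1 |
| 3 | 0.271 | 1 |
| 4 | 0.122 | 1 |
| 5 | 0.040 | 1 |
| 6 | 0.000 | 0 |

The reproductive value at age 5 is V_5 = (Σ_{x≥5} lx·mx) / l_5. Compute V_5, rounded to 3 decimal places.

1.000

lx·mx for x ≥ 5: 0.04, 0 → sum = 0.04
V_5 = 0.04 / l_5 = 0.04 / 0.04 = 1 → 1.000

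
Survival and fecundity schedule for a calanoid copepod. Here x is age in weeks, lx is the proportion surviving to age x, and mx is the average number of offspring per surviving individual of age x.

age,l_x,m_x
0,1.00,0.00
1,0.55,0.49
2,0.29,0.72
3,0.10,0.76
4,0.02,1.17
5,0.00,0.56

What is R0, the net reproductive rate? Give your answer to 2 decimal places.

0.58

lx·mx by age: 0, 0.2695, 0.2088, 0.076, 0.0234, 0
R0 = Σ lx·mx = 0.5777 → 0.58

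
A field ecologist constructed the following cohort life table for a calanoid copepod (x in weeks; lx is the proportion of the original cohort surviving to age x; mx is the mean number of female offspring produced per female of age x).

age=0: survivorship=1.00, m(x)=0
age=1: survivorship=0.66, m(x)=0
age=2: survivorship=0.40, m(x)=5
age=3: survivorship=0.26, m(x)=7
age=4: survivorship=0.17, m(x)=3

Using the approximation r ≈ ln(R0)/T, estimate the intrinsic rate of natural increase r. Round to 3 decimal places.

R0 = Σ lx·mx = 0 + 0 + 2 + 1.82 + 0.51 = 4.33
Σ x·lx·mx = 11.5; T = 11.5/4.33 = 2.65589…
r ≈ ln(R0)/T = ln(4.33)/2.65589… = 0.55182… → 0.552

0.552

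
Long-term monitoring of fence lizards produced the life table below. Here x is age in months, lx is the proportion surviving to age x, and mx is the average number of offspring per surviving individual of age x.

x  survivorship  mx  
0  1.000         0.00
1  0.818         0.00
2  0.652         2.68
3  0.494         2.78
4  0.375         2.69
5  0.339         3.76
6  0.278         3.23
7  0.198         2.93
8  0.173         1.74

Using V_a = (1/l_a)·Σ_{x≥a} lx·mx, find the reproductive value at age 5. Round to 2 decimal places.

9.01

lx·mx for x ≥ 5: 1.27464, 0.89794, 0.58014, 0.30102 → sum = 3.05374
V_5 = 3.05374 / l_5 = 3.05374 / 0.339 = 9.008083… → 9.01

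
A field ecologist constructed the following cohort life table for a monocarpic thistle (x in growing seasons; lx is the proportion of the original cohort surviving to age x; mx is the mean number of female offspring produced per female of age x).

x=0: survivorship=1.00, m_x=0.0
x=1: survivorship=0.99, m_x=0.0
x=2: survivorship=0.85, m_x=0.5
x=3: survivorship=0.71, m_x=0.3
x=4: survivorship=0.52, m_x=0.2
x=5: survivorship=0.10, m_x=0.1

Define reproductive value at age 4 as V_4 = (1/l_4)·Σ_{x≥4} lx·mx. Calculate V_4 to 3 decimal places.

0.219

lx·mx for x ≥ 4: 0.104, 0.01 → sum = 0.114
V_4 = 0.114 / l_4 = 0.114 / 0.52 = 0.219231… → 0.219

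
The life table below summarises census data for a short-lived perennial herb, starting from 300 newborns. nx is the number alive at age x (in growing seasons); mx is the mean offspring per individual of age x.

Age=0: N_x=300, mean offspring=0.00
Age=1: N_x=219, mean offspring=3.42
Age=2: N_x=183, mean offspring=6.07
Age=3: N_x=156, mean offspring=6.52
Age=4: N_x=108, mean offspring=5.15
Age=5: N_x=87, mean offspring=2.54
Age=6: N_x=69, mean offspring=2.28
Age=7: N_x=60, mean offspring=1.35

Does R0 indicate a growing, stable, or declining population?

growing

lx = nx/n0 = nx/300: 1, 0.73, 0.61, 0.52, 0.36, 0.29, 0.23, 0.2
R0 = Σ lx·mx = 0 + 2.4966 + 3.7027 + 3.3904 + 1.854 + 0.7366 + 0.5244 + 0.27 = 12.9747
R0 > 1, so the population is growing.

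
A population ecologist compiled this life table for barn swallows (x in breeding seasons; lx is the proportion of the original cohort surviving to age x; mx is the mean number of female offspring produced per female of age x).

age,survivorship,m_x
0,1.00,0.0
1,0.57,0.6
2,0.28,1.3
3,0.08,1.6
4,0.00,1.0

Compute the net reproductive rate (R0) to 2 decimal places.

lx·mx by age: 0, 0.342, 0.364, 0.128, 0
R0 = Σ lx·mx = 0.834 → 0.83

0.83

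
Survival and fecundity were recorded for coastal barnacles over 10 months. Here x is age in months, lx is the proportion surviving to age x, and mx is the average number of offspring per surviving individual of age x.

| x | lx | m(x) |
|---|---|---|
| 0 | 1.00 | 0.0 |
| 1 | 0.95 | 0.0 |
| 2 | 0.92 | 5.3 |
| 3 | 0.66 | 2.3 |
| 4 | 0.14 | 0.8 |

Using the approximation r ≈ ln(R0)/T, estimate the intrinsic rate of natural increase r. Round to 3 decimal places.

0.826

R0 = Σ lx·mx = 0 + 0 + 4.876 + 1.518 + 0.112 = 6.506
Σ x·lx·mx = 14.754; T = 14.754/6.506 = 2.26775…
r ≈ ln(R0)/T = ln(6.506)/2.26775… = 0.82581… → 0.826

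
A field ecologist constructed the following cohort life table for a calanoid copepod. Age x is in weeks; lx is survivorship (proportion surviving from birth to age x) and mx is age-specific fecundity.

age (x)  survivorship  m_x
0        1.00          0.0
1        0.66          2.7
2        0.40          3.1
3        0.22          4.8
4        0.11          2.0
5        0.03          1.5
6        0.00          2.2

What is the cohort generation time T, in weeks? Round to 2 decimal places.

1.97

lx·mx: 0, 1.782, 1.24, 1.056, 0.22, 0.045, 0 → R0 = 4.343
x·lx·mx: 0, 1.782, 2.48, 3.168, 0.88, 0.225, 0 → Σ = 8.535
T = 8.535 / 4.343 = 1.965231… → 1.97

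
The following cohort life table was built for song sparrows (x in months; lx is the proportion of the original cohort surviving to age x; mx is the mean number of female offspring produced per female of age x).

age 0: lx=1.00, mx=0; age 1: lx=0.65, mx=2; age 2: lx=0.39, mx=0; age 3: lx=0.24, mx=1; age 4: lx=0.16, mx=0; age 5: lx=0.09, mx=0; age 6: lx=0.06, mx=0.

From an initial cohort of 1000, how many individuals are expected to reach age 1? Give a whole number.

Expected survivors = N0 · l_1 = 1000 × 0.65 = 650 → 650

650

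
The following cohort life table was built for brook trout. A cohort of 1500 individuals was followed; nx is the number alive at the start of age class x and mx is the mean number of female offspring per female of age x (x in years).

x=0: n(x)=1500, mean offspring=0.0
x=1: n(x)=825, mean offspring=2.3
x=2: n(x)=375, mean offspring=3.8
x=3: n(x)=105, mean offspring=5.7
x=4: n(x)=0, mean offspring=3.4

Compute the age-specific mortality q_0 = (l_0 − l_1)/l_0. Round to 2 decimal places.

0.45

lx = nx/n0 = nx/1500: 1, 0.55, 0.25, 0.07, 0
q_0 = (l_0 − l_1) / l_0 = (1 − 0.55) / 1
     = 0.45 / 1 = 0.45 → 0.45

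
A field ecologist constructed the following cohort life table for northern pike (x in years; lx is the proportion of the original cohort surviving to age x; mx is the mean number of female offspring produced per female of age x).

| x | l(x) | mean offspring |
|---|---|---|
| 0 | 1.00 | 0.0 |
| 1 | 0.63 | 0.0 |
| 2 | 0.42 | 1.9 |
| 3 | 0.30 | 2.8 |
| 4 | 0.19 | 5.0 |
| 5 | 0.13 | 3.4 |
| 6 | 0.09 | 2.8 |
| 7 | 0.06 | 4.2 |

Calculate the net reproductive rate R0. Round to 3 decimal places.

3.534

lx·mx by age: 0, 0, 0.798, 0.84, 0.95, 0.442, 0.252, 0.252
R0 = Σ lx·mx = 3.534 → 3.534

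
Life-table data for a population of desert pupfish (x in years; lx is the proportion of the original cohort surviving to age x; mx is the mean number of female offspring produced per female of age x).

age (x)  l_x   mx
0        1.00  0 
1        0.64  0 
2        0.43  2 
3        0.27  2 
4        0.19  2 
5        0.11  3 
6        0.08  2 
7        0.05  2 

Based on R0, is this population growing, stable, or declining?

growing

R0 = Σ lx·mx = 0 + 0 + 0.86 + 0.54 + 0.38 + 0.33 + 0.16 + 0.1 = 2.37
R0 > 1, so the population is growing.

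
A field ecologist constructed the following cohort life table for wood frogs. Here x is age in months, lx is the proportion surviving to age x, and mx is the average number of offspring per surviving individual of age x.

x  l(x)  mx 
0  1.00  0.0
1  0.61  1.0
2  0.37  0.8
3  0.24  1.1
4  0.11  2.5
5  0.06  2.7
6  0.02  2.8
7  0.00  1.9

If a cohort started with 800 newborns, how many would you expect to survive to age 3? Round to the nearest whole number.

Expected survivors = N0 · l_3 = 800 × 0.24 = 192 → 192

192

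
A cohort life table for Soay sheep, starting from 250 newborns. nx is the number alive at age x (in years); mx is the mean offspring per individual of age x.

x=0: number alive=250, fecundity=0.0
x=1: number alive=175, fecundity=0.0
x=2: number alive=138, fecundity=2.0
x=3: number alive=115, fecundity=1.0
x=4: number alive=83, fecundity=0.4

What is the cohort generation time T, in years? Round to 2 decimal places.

lx = nx/n0 = nx/250: 1, 0.7, 0.552, 0.46, 0.332
lx·mx: 0, 0, 1.104, 0.46, 0.1328 → R0 = 1.6968
x·lx·mx: 0, 0, 2.208, 1.38, 0.5312 → Σ = 4.1192
T = 4.1192 / 1.6968 = 2.427628… → 2.43

2.43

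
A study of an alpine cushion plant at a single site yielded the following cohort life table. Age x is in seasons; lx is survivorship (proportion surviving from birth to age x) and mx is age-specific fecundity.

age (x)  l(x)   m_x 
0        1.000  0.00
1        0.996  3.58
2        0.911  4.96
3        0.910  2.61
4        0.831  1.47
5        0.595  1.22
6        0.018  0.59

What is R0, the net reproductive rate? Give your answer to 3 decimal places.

12.417

lx·mx by age: 0, 3.56568, 4.51856, 2.3751, 1.22157, 0.7259, 0.01062
R0 = Σ lx·mx = 12.41743 → 12.417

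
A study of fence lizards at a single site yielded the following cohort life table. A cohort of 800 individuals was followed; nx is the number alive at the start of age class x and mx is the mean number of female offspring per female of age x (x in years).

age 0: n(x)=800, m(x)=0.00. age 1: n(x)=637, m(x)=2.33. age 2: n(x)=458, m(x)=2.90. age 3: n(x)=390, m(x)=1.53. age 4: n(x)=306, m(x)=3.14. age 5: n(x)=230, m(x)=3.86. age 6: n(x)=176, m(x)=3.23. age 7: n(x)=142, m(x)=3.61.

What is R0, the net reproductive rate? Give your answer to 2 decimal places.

lx = nx/n0 = nx/800: 1, 0.79625, 0.5725, 0.4875, 0.3825, 0.2875, 0.22, 0.1775
lx·mx by age: 0, 1.855263…, 1.66025, 0.745875, 1.20105, 1.10975, 0.7106, 0.640775
R0 = Σ lx·mx = 7.923563… → 7.92

7.92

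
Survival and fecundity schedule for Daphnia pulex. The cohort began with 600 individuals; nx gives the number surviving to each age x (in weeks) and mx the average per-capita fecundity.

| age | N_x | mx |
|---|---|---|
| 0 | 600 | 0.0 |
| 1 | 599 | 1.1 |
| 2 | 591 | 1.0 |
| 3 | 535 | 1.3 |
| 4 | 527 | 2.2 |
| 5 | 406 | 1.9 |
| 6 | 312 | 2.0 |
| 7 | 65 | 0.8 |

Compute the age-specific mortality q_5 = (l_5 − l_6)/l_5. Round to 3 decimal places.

lx = nx/n0 = nx/600: 1, 0.99833…, 0.985, 0.89167…, 0.87833…, 0.67667…, 0.52, 0.10833…
q_5 = (l_5 − l_6) / l_5 = (0.676667… − 0.52) / 0.676667…
     = 0.156667… / 0.676667… = 0.231527… → 0.232

0.232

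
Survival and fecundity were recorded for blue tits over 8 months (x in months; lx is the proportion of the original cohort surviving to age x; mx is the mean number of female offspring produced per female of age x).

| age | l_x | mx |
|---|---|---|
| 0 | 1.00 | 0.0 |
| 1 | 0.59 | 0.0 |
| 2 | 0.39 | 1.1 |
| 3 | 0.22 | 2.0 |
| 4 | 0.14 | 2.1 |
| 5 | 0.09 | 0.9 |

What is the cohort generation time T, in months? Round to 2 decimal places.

lx·mx: 0, 0, 0.429, 0.44, 0.294, 0.081 → R0 = 1.244
x·lx·mx: 0, 0, 0.858, 1.32, 1.176, 0.405 → Σ = 3.759
T = 3.759 / 1.244 = 3.021704… → 3.02

3.02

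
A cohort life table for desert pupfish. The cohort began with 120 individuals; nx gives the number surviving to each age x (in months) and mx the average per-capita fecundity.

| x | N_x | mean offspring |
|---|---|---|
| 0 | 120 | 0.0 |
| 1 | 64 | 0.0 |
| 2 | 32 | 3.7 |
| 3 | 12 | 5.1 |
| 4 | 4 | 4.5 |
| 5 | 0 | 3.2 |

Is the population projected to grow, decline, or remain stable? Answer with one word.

growing

lx = nx/n0 = nx/120: 1, 0.53333…, 0.26667…, 0.1, 0.03333…, 0
R0 = Σ lx·mx = 0 + 0 + 0.986667… + 0.51 + 0.15… + 0 = 1.646667…
R0 > 1, so the population is growing.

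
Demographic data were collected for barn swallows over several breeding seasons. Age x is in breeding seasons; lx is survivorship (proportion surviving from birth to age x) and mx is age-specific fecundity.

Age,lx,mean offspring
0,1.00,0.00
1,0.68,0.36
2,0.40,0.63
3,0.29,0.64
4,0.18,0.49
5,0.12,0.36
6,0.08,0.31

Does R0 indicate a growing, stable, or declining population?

R0 = Σ lx·mx = 0 + 0.2448 + 0.252 + 0.1856 + 0.0882 + 0.0432 + 0.0248 = 0.8386
R0 < 1, so the population is declining.

declining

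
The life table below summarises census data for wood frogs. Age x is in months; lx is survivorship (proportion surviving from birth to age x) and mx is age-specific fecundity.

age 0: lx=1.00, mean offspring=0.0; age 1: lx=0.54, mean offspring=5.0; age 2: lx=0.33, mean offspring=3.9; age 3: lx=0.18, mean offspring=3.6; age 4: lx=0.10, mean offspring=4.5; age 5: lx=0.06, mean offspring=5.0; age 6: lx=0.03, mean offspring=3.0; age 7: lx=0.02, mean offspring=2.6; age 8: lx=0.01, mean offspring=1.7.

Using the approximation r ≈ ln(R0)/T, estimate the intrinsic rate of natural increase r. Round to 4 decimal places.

0.8215

R0 = Σ lx·mx = 0 + 2.7 + 1.287 + 0.648 + 0.45 + 0.3 + 0.09 + 0.052 + 0.017 = 5.544
Σ x·lx·mx = 11.558; T = 11.558/5.544 = 2.08478…
r ≈ ln(R0)/T = ln(5.544)/2.08478… = 0.821535… → 0.8215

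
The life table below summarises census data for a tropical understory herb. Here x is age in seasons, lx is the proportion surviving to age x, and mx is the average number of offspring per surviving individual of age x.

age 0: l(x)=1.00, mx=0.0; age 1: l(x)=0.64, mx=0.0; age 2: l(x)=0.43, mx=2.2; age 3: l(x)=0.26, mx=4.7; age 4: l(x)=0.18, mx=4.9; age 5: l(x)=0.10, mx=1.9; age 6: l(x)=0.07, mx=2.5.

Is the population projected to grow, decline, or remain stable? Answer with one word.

growing

R0 = Σ lx·mx = 0 + 0 + 0.946 + 1.222 + 0.882 + 0.19 + 0.175 = 3.415
R0 > 1, so the population is growing.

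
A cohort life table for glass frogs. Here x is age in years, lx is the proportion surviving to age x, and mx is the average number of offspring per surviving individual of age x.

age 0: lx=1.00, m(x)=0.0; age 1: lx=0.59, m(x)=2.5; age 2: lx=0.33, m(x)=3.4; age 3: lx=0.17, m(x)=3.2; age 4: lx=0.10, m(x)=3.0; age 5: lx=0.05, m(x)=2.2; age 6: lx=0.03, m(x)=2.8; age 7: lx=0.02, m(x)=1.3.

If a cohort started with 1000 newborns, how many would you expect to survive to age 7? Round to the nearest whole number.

20

Expected survivors = N0 · l_7 = 1000 × 0.02 = 20 → 20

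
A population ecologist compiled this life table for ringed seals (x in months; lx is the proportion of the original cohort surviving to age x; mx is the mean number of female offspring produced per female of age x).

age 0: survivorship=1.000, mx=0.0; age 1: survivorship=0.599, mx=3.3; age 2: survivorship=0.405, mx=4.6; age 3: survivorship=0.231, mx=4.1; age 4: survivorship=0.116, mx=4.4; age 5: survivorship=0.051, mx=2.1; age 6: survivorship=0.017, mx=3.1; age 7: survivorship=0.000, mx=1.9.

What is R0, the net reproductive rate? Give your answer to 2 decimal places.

lx·mx by age: 0, 1.9767, 1.863, 0.9471, 0.5104, 0.1071, 0.0527, 0
R0 = Σ lx·mx = 5.457 → 5.46

5.46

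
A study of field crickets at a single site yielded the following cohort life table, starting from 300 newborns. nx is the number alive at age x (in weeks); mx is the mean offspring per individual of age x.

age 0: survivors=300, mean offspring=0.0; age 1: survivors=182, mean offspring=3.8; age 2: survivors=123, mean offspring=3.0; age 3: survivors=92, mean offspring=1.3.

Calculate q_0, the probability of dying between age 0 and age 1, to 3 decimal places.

0.393

lx = nx/n0 = nx/300: 1, 0.60667…, 0.41, 0.30667…
q_0 = (l_0 − l_1) / l_0 = (1 − 0.606667…) / 1
     = 0.393333… / 1 = 0.393333… → 0.393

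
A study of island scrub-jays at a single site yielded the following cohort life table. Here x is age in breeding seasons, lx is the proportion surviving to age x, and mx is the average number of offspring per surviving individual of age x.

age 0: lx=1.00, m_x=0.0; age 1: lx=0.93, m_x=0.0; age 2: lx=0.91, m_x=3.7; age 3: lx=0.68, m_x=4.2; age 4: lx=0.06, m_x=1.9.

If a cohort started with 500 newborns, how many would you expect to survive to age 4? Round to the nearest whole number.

30

Expected survivors = N0 · l_4 = 500 × 0.06 = 30 → 30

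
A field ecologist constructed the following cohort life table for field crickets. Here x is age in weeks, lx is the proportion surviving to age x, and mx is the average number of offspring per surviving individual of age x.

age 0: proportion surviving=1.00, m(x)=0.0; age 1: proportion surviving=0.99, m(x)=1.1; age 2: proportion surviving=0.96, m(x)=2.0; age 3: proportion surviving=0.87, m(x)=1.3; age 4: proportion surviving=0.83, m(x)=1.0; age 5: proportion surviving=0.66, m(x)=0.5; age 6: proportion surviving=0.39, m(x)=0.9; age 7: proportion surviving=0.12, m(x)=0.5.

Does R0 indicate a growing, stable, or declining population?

R0 = Σ lx·mx = 0 + 1.089 + 1.92 + 1.131 + 0.83 + 0.33 + 0.351 + 0.06 = 5.711
R0 > 1, so the population is growing.

growing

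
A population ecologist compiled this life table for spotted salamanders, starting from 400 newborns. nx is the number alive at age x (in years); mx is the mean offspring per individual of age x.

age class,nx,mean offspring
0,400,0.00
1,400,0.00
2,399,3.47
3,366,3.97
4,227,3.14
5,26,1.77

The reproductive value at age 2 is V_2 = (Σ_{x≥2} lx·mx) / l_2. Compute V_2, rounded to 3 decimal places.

lx = nx/n0 = nx/400: 1, 1, 0.9975, 0.915, 0.5675, 0.065
lx·mx for x ≥ 2: 3.461325, 3.63255, 1.78195, 0.11505 → sum = 8.990875
V_2 = 8.990875 / l_2 = 8.990875 / 0.9975 = 9.013409… → 9.013

9.013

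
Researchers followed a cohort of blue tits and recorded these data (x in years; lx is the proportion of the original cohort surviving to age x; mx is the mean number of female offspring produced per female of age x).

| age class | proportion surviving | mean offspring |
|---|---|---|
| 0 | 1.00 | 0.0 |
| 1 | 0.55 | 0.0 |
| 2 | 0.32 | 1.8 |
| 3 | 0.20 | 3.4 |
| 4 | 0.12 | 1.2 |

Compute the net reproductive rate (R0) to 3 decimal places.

lx·mx by age: 0, 0, 0.576, 0.68, 0.144
R0 = Σ lx·mx = 1.4 → 1.400

1.400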